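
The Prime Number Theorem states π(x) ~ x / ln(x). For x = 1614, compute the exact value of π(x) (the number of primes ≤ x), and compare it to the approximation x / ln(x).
π(1614) = 255;  x/ln(x) ≈ 218.51;  relative error ≈ 14.31%.

Directly count primes up to 1614: π(1614) = 255. The PNT approximation gives 1614/ln(1614) ≈ 1614/7.38647 ≈ 218.51. Relative error (π(x) − x/ln(x)) / π(x) ≈ 14.31%; the approximation is known to undercount slightly (Li(x) is a better estimate).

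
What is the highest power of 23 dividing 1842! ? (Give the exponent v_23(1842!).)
v_23(1842!) = 83

Legendre's formula: v_p(n!) = Σ_{k ≥ 1} ⌊n / p^k⌋. For p = 23, n = 1842, the terms are:
  ⌊1842/23^1⌋ = ⌊1842/23⌋ = 80
  ⌊1842/23^2⌋ = ⌊1842/529⌋ = 3
(the next term ⌊1842/23^3⌋ = 0, terminating the sum). Summing: v_23(1842!) = 80 + 3 = 83.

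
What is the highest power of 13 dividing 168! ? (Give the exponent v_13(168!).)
v_13(168!) = 12

Legendre's formula: v_p(n!) = Σ_{k ≥ 1} ⌊n / p^k⌋. For p = 13, n = 168, the terms are:
  ⌊168/13^1⌋ = ⌊168/13⌋ = 12
(the next term ⌊168/13^2⌋ = 0, terminating the sum). Summing: v_13(168!) = 12 = 12.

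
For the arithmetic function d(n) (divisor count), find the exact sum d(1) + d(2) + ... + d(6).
Σ_{n ≤ 6} d(n) = 14

Compute d(n) for each 1 ≤ n ≤ 6: d(1) = 1, d(2) = 2, d(3) = 2, d(4) = 3, d(5) = 2, d(6) = 4. Summing all 6 values: 14. (Dirichlet's divisor formula: Σ_{n ≤ x} d(n) = x ln(x) + (2γ − 1) x + O(√x). For x = 6, the asymptotic estimate is ≈ 11.68.)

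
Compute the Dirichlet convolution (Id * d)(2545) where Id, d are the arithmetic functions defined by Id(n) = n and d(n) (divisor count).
(Id * d)(2545) = 3577

Divisors of 2545: [1, 5, 509, 2545]. For each d | 2545:
  d = 1: Id(1) · d(2545/1) = 1 · 4 = 4
  d = 5: Id(5) · d(2545/5) = 5 · 2 = 10
  d = 509: Id(509) · d(2545/509) = 509 · 2 = 1018
  d = 2545: Id(2545) · d(2545/2545) = 2545 · 1 = 2545
Summing: (Id * d)(2545) = 4 + 10 + 1018 + 2545 = 3577.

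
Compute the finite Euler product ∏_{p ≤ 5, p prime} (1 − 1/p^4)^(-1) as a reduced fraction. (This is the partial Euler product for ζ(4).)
∏ = 225/208

The primes p ≤ 5 are [2, 3, 5]. For each prime, (1 − 1/p^4)^(-1) = p^4 / (p^4 − 1). The product is (1 − 1/2^4)^(-1), (1 − 1/3^4)^(-1), (1 − 1/5^4)^(-1) = ∏ p^4 / (p^4 − 1) = 225/208.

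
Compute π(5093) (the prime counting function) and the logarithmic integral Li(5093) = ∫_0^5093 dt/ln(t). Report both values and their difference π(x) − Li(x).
π(5093) = 680;  Li(5093) ≈ 695.19;  π(x) − Li(x) ≈ -15.19.

Direct count of primes ≤ 5093 gives π(5093) = 680. Numerical evaluation of the logarithmic integral gives Li(5093) ≈ 695.19. The difference π(x) − Li(x) ≈ -15.19 is typically negative for small/moderate x (Li(x) overestimates), though Littlewood's theorem shows this sign changes infinitely often.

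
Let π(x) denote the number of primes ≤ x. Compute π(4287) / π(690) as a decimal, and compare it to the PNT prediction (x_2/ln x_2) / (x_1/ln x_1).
π(4287)/π(690) = 588/124 ≈ 4.7419;  PNT prediction ≈ 4.8560.

π(690) = 124 and π(4287) = 588, so π(4287)/π(690) ≈ 4.7419. The PNT-predicted ratio is (4287/ln(4287)) / (690/ln(690)) ≈ 4.8560. The two agree to within a few percent, as expected.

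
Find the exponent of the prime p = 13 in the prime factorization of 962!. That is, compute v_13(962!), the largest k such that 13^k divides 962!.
v_13(962!) = 79

Legendre's formula: v_p(n!) = Σ_{k ≥ 1} ⌊n / p^k⌋. For p = 13, n = 962, the terms are:
  ⌊962/13^1⌋ = ⌊962/13⌋ = 74
  ⌊962/13^2⌋ = ⌊962/169⌋ = 5
(the next term ⌊962/13^3⌋ = 0, terminating the sum). Summing: v_13(962!) = 74 + 5 = 79.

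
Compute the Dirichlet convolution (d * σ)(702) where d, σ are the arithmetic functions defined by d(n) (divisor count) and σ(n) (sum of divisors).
(d * σ)(702) = 6560

Divisors of 702: [1, 2, 3, 6, 9, 13, 18, 26, 27, 39, 54, 78, 117, 234, 351, 702]. For each d | 702:
  d = 1: d(1) · σ(702/1) = 1 · 1680 = 1680
  d = 2: d(2) · σ(702/2) = 2 · 560 = 1120
  d = 3: d(3) · σ(702/3) = 2 · 546 = 1092
  d = 6: d(6) · σ(702/6) = 4 · 182 = 728
  d = 9: d(9) · σ(702/9) = 3 · 168 = 504
  d = 13: d(13) · σ(702/13) = 2 · 120 = 240
  d = 18: d(18) · σ(702/18) = 6 · 56 = 336
  d = 26: d(26) · σ(702/26) = 4 · 40 = 160
  d = 27: d(27) · σ(702/27) = 4 · 42 = 168
  d = 39: d(39) · σ(702/39) = 4 · 39 = 156
  d = 54: d(54) · σ(702/54) = 8 · 14 = 112
  d = 78: d(78) · σ(702/78) = 8 · 13 = 104
  d = 117: d(117) · σ(702/117) = 6 · 12 = 72
  d = 234: d(234) · σ(702/234) = 12 · 4 = 48
  d = 351: d(351) · σ(702/351) = 8 · 3 = 24
  d = 702: d(702) · σ(702/702) = 16 · 1 = 16
Summing: (d * σ)(702) = 1680 + 1120 + 1092 + 728 + 504 + 240 + 336 + 160 + 168 + 156 + 112 + 104 + 72 + 48 + 24 + 16 = 6560.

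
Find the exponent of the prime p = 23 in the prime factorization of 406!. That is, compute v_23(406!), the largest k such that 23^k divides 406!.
v_23(406!) = 17

Legendre's formula: v_p(n!) = Σ_{k ≥ 1} ⌊n / p^k⌋. For p = 23, n = 406, the terms are:
  ⌊406/23^1⌋ = ⌊406/23⌋ = 17
(the next term ⌊406/23^2⌋ = 0, terminating the sum). Summing: v_23(406!) = 17 = 17.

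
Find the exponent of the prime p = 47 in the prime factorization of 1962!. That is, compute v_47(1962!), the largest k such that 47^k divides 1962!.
v_47(1962!) = 41

Legendre's formula: v_p(n!) = Σ_{k ≥ 1} ⌊n / p^k⌋. For p = 47, n = 1962, the terms are:
  ⌊1962/47^1⌋ = ⌊1962/47⌋ = 41
(the next term ⌊1962/47^2⌋ = 0, terminating the sum). Summing: v_47(1962!) = 41 = 41.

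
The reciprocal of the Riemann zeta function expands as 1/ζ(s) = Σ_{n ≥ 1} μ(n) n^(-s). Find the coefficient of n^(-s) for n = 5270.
μ(5270) = 1

Factor n = 5270 = 2 · 5 · 17 · 31. μ(n) = 0 if any exponent ≥ 2 (not squarefree); otherwise μ(n) = (−1)^{ω(n)} where ω(n) is the number of distinct prime factors. Applying: μ(5270) = 1.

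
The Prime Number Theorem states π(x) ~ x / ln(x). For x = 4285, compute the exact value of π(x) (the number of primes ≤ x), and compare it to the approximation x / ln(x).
π(4285) = 588;  x/ln(x) ≈ 512.38;  relative error ≈ 12.86%.

Directly count primes up to 4285: π(4285) = 588. The PNT approximation gives 4285/ln(4285) ≈ 4285/8.36288 ≈ 512.38. Relative error (π(x) − x/ln(x)) / π(x) ≈ 12.86%; the approximation is known to undercount slightly (Li(x) is a better estimate).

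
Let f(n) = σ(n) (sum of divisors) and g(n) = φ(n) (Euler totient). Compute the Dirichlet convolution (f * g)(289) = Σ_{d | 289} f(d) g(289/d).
(σ * φ)(289) = 867

Divisors of 289: [1, 17, 289]. For each d | 289:
  d = 1: σ(1) · φ(289/1) = 1 · 272 = 272
  d = 17: σ(17) · φ(289/17) = 18 · 16 = 288
  d = 289: σ(289) · φ(289/289) = 307 · 1 = 307
Summing: (σ * φ)(289) = 272 + 288 + 307 = 867.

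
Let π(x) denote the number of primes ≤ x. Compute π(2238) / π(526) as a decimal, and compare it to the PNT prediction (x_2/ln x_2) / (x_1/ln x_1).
π(2238)/π(526) = 332/99 ≈ 3.3535;  PNT prediction ≈ 3.4560.

π(526) = 99 and π(2238) = 332, so π(2238)/π(526) ≈ 3.3535. The PNT-predicted ratio is (2238/ln(2238)) / (526/ln(526)) ≈ 3.4560. The two agree to within a few percent, as expected.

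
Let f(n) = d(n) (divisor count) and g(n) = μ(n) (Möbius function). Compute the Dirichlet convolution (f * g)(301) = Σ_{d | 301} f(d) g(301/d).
(d * μ)(301) = 1

Divisors of 301: [1, 7, 43, 301]. For each d | 301:
  d = 1: d(1) · μ(301/1) = 1 · 1 = 1
  d = 7: d(7) · μ(301/7) = 2 · -1 = -2
  d = 43: d(43) · μ(301/43) = 2 · -1 = -2
  d = 301: d(301) · μ(301/301) = 4 · 1 = 4
Summing: (d * μ)(301) = 1 + -2 + -2 + 4 = 1.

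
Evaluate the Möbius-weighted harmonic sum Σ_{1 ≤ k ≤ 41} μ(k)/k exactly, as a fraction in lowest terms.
Σ μ(k)/k = 2646230291469/101416754509070

Values of μ(k) for 1 ≤ k ≤ 41: μ(1) = 1, μ(2) = -1, μ(3) = -1, μ(5) = -1, μ(6) = 1, μ(7) = -1, μ(10) = 1, μ(11) = -1, μ(13) = -1, μ(14) = 1, μ(15) = 1, μ(17) = -1, μ(19) = -1, μ(21) = 1, μ(22) = 1, μ(23) = -1, μ(26) = 1, μ(29) = -1, μ(30) = -1, μ(31) = -1, μ(33) = 1, μ(34) = 1, μ(35) = 1, μ(37) = -1, μ(38) = 1, μ(39) = 1, μ(41) = -1, with μ = 0 on non-squarefree integers. Summing μ(k)/k for k where μ(k) ≠ 0 gives 2646230291469/101416754509070 ≈ 0.0261. (PNT ⟺ this sum → 0 as n → ∞.)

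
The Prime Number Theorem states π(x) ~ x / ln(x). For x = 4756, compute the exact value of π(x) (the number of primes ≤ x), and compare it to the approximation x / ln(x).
π(4756) = 640;  x/ln(x) ≈ 561.70;  relative error ≈ 12.23%.

Directly count primes up to 4756: π(4756) = 640. The PNT approximation gives 4756/ln(4756) ≈ 4756/8.46716 ≈ 561.70. Relative error (π(x) − x/ln(x)) / π(x) ≈ 12.23%; the approximation is known to undercount slightly (Li(x) is a better estimate).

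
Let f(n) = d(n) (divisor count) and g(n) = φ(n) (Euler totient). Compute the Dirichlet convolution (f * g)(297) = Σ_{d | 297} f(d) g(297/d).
(d * φ)(297) = 480

Divisors of 297: [1, 3, 9, 11, 27, 33, 99, 297]. For each d | 297:
  d = 1: d(1) · φ(297/1) = 1 · 180 = 180
  d = 3: d(3) · φ(297/3) = 2 · 60 = 120
  d = 9: d(9) · φ(297/9) = 3 · 20 = 60
  d = 11: d(11) · φ(297/11) = 2 · 18 = 36
  d = 27: d(27) · φ(297/27) = 4 · 10 = 40
  d = 33: d(33) · φ(297/33) = 4 · 6 = 24
  d = 99: d(99) · φ(297/99) = 6 · 2 = 12
  d = 297: d(297) · φ(297/297) = 8 · 1 = 8
Summing: (d * φ)(297) = 180 + 120 + 60 + 36 + 40 + 24 + 12 + 8 = 480.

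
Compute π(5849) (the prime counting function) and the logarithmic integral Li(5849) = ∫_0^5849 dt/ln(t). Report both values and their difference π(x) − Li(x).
π(5849) = 768;  Li(5849) ≈ 783.03;  π(x) − Li(x) ≈ -15.03.

Direct count of primes ≤ 5849 gives π(5849) = 768. Numerical evaluation of the logarithmic integral gives Li(5849) ≈ 783.03. The difference π(x) − Li(x) ≈ -15.03 is typically negative for small/moderate x (Li(x) overestimates), though Littlewood's theorem shows this sign changes infinitely often.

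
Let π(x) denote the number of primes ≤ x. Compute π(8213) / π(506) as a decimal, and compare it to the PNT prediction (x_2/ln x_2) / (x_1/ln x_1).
π(8213)/π(506) = 1029/96 ≈ 10.7188;  PNT prediction ≈ 11.2126.

π(506) = 96 and π(8213) = 1029, so π(8213)/π(506) ≈ 10.7188. The PNT-predicted ratio is (8213/ln(8213)) / (506/ln(506)) ≈ 11.2126. The two agree to within a few percent, as expected.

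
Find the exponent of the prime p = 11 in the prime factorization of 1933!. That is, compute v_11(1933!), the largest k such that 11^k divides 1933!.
v_11(1933!) = 191

Legendre's formula: v_p(n!) = Σ_{k ≥ 1} ⌊n / p^k⌋. For p = 11, n = 1933, the terms are:
  ⌊1933/11^1⌋ = ⌊1933/11⌋ = 175
  ⌊1933/11^2⌋ = ⌊1933/121⌋ = 15
  ⌊1933/11^3⌋ = ⌊1933/1331⌋ = 1
(the next term ⌊1933/11^4⌋ = 0, terminating the sum). Summing: v_11(1933!) = 175 + 15 + 1 = 191.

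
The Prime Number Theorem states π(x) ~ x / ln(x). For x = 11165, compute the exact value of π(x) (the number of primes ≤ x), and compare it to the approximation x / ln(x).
π(11165) = 1352;  x/ln(x) ≈ 1197.89;  relative error ≈ 11.40%.

Directly count primes up to 11165: π(11165) = 1352. The PNT approximation gives 11165/ln(11165) ≈ 11165/9.32054 ≈ 1197.89. Relative error (π(x) − x/ln(x)) / π(x) ≈ 11.40%; the approximation is known to undercount slightly (Li(x) is a better estimate).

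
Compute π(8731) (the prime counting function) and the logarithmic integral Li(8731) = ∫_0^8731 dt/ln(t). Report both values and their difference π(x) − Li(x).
π(8731) = 1088;  Li(8731) ≈ 1107.36;  π(x) − Li(x) ≈ -19.36.

Direct count of primes ≤ 8731 gives π(8731) = 1088. Numerical evaluation of the logarithmic integral gives Li(8731) ≈ 1107.36. The difference π(x) − Li(x) ≈ -19.36 is typically negative for small/moderate x (Li(x) overestimates), though Littlewood's theorem shows this sign changes infinitely often.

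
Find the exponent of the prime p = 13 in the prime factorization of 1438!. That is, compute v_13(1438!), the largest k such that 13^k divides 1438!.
v_13(1438!) = 118

Legendre's formula: v_p(n!) = Σ_{k ≥ 1} ⌊n / p^k⌋. For p = 13, n = 1438, the terms are:
  ⌊1438/13^1⌋ = ⌊1438/13⌋ = 110
  ⌊1438/13^2⌋ = ⌊1438/169⌋ = 8
(the next term ⌊1438/13^3⌋ = 0, terminating the sum). Summing: v_13(1438!) = 110 + 8 = 118.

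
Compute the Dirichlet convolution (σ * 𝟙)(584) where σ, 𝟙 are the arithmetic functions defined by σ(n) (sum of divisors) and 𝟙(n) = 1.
(σ * 𝟙)(584) = 1950

Divisors of 584: [1, 2, 4, 8, 73, 146, 292, 584]. For each d | 584:
  d = 1: σ(1) · 𝟙(584/1) = 1 · 1 = 1
  d = 2: σ(2) · 𝟙(584/2) = 3 · 1 = 3
  d = 4: σ(4) · 𝟙(584/4) = 7 · 1 = 7
  d = 8: σ(8) · 𝟙(584/8) = 15 · 1 = 15
  d = 73: σ(73) · 𝟙(584/73) = 74 · 1 = 74
  d = 146: σ(146) · 𝟙(584/146) = 222 · 1 = 222
  d = 292: σ(292) · 𝟙(584/292) = 518 · 1 = 518
  d = 584: σ(584) · 𝟙(584/584) = 1110 · 1 = 1110
Summing: (σ * 𝟙)(584) = 1 + 3 + 7 + 15 + 74 + 222 + 518 + 1110 = 1950.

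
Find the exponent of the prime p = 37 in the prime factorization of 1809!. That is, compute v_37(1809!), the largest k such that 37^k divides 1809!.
v_37(1809!) = 49

Legendre's formula: v_p(n!) = Σ_{k ≥ 1} ⌊n / p^k⌋. For p = 37, n = 1809, the terms are:
  ⌊1809/37^1⌋ = ⌊1809/37⌋ = 48
  ⌊1809/37^2⌋ = ⌊1809/1369⌋ = 1
(the next term ⌊1809/37^3⌋ = 0, terminating the sum). Summing: v_37(1809!) = 48 + 1 = 49.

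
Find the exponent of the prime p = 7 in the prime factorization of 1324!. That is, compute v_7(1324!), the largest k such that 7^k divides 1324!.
v_7(1324!) = 219

Legendre's formula: v_p(n!) = Σ_{k ≥ 1} ⌊n / p^k⌋. For p = 7, n = 1324, the terms are:
  ⌊1324/7^1⌋ = ⌊1324/7⌋ = 189
  ⌊1324/7^2⌋ = ⌊1324/49⌋ = 27
  ⌊1324/7^3⌋ = ⌊1324/343⌋ = 3
(the next term ⌊1324/7^4⌋ = 0, terminating the sum). Summing: v_7(1324!) = 189 + 27 + 3 = 219.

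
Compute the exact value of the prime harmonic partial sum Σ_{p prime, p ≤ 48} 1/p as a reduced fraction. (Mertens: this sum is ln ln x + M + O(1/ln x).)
Σ 1/p = 1021729465586766997/614889782588491410

π(48) = 15, so the primes ≤ 48 are [2, 3, 5, 7, 11, 13, 17, 19, 23, 29, 31, 37, 41, 43, 47]. Summing 1/p over these primes: 1021729465586766997/614889782588491410 ≈ 1.6616. Mertens estimate ln ln(48) + 0.2615 ≈ 1.6151.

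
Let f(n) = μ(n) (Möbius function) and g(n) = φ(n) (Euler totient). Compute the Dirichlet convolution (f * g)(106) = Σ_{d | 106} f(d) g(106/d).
(μ * φ)(106) = 0

Divisors of 106: [1, 2, 53, 106]. For each d | 106:
  d = 1: μ(1) · φ(106/1) = 1 · 52 = 52
  d = 2: μ(2) · φ(106/2) = -1 · 52 = -52
  d = 53: μ(53) · φ(106/53) = -1 · 1 = -1
  d = 106: μ(106) · φ(106/106) = 1 · 1 = 1
Summing: (μ * φ)(106) = 52 + -52 + -1 + 1 = 0.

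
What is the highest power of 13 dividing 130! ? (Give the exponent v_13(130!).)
v_13(130!) = 10

Legendre's formula: v_p(n!) = Σ_{k ≥ 1} ⌊n / p^k⌋. For p = 13, n = 130, the terms are:
  ⌊130/13^1⌋ = ⌊130/13⌋ = 10
(the next term ⌊130/13^2⌋ = 0, terminating the sum). Summing: v_13(130!) = 10 = 10.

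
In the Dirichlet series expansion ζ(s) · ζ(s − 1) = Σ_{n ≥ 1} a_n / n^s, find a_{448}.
σ(448) = 1016

In the product (Σ m^0/m^s)(Σ k / k^s) = Σ (Σ_{d | n} d) / n^s, the coefficient of 1/n^s is σ(n) = Σ_{d | n} d. For n = 448, divisors are [1, 2, 4, 7, 8, 14, 16, 28, 32, 56, 64, 112, 224, 448]; summing: σ(448) = 1016.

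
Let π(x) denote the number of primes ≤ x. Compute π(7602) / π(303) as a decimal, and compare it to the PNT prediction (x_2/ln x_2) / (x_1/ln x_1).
π(7602)/π(303) = 965/62 ≈ 15.5645;  PNT prediction ≈ 16.0418.

π(303) = 62 and π(7602) = 965, so π(7602)/π(303) ≈ 15.5645. The PNT-predicted ratio is (7602/ln(7602)) / (303/ln(303)) ≈ 16.0418. The two agree to within a few percent, as expected.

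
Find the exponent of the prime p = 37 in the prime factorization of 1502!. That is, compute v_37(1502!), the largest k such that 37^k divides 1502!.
v_37(1502!) = 41

Legendre's formula: v_p(n!) = Σ_{k ≥ 1} ⌊n / p^k⌋. For p = 37, n = 1502, the terms are:
  ⌊1502/37^1⌋ = ⌊1502/37⌋ = 40
  ⌊1502/37^2⌋ = ⌊1502/1369⌋ = 1
(the next term ⌊1502/37^3⌋ = 0, terminating the sum). Summing: v_37(1502!) = 40 + 1 = 41.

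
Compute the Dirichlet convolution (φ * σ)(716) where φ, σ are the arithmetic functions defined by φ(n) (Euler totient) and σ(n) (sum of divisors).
(φ * σ)(716) = 4296

Divisors of 716: [1, 2, 4, 179, 358, 716]. For each d | 716:
  d = 1: φ(1) · σ(716/1) = 1 · 1260 = 1260
  d = 2: φ(2) · σ(716/2) = 1 · 540 = 540
  d = 4: φ(4) · σ(716/4) = 2 · 180 = 360
  d = 179: φ(179) · σ(716/179) = 178 · 7 = 1246
  d = 358: φ(358) · σ(716/358) = 178 · 3 = 534
  d = 716: φ(716) · σ(716/716) = 356 · 1 = 356
Summing: (φ * σ)(716) = 1260 + 540 + 360 + 1246 + 534 + 356 = 4296.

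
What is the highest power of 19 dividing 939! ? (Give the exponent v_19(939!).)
v_19(939!) = 51

Legendre's formula: v_p(n!) = Σ_{k ≥ 1} ⌊n / p^k⌋. For p = 19, n = 939, the terms are:
  ⌊939/19^1⌋ = ⌊939/19⌋ = 49
  ⌊939/19^2⌋ = ⌊939/361⌋ = 2
(the next term ⌊939/19^3⌋ = 0, terminating the sum). Summing: v_19(939!) = 49 + 2 = 51.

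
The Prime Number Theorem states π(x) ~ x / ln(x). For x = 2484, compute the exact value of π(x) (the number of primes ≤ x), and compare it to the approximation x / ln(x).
π(2484) = 367;  x/ln(x) ≈ 317.74;  relative error ≈ 13.42%.

Directly count primes up to 2484: π(2484) = 367. The PNT approximation gives 2484/ln(2484) ≈ 2484/7.81763 ≈ 317.74. Relative error (π(x) − x/ln(x)) / π(x) ≈ 13.42%; the approximation is known to undercount slightly (Li(x) is a better estimate).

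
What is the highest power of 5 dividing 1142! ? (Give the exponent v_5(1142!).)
v_5(1142!) = 283

Legendre's formula: v_p(n!) = Σ_{k ≥ 1} ⌊n / p^k⌋. For p = 5, n = 1142, the terms are:
  ⌊1142/5^1⌋ = ⌊1142/5⌋ = 228
  ⌊1142/5^2⌋ = ⌊1142/25⌋ = 45
  ⌊1142/5^3⌋ = ⌊1142/125⌋ = 9
  ⌊1142/5^4⌋ = ⌊1142/625⌋ = 1
(the next term ⌊1142/5^5⌋ = 0, terminating the sum). Summing: v_5(1142!) = 228 + 45 + 9 + 1 = 283.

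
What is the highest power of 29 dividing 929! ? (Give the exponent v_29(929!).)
v_29(929!) = 33

Legendre's formula: v_p(n!) = Σ_{k ≥ 1} ⌊n / p^k⌋. For p = 29, n = 929, the terms are:
  ⌊929/29^1⌋ = ⌊929/29⌋ = 32
  ⌊929/29^2⌋ = ⌊929/841⌋ = 1
(the next term ⌊929/29^3⌋ = 0, terminating the sum). Summing: v_29(929!) = 32 + 1 = 33.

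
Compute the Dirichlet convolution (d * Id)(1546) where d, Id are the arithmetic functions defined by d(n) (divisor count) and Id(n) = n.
(d * Id)(1546) = 3100

Divisors of 1546: [1, 2, 773, 1546]. For each d | 1546:
  d = 1: d(1) · Id(1546/1) = 1 · 1546 = 1546
  d = 2: d(2) · Id(1546/2) = 2 · 773 = 1546
  d = 773: d(773) · Id(1546/773) = 2 · 2 = 4
  d = 1546: d(1546) · Id(1546/1546) = 4 · 1 = 4
Summing: (d * Id)(1546) = 1546 + 1546 + 4 + 4 = 3100.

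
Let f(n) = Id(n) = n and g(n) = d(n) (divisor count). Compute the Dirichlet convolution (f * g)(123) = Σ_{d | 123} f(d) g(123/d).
(Id * d)(123) = 215

Divisors of 123: [1, 3, 41, 123]. For each d | 123:
  d = 1: Id(1) · d(123/1) = 1 · 4 = 4
  d = 3: Id(3) · d(123/3) = 3 · 2 = 6
  d = 41: Id(41) · d(123/41) = 41 · 2 = 82
  d = 123: Id(123) · d(123/123) = 123 · 1 = 123
Summing: (Id * d)(123) = 4 + 6 + 82 + 123 = 215.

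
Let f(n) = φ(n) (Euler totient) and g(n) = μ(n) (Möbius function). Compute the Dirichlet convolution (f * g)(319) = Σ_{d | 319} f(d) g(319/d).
(φ * μ)(319) = 243

Divisors of 319: [1, 11, 29, 319]. For each d | 319:
  d = 1: φ(1) · μ(319/1) = 1 · 1 = 1
  d = 11: φ(11) · μ(319/11) = 10 · -1 = -10
  d = 29: φ(29) · μ(319/29) = 28 · -1 = -28
  d = 319: φ(319) · μ(319/319) = 280 · 1 = 280
Summing: (φ * μ)(319) = 1 + -10 + -28 + 280 = 243.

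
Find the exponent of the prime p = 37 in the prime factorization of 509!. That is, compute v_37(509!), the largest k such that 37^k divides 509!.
v_37(509!) = 13

Legendre's formula: v_p(n!) = Σ_{k ≥ 1} ⌊n / p^k⌋. For p = 37, n = 509, the terms are:
  ⌊509/37^1⌋ = ⌊509/37⌋ = 13
(the next term ⌊509/37^2⌋ = 0, terminating the sum). Summing: v_37(509!) = 13 = 13.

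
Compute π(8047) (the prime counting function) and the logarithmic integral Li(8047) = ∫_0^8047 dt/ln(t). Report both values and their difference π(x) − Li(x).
π(8047) = 1011;  Li(8047) ≈ 1031.64;  π(x) − Li(x) ≈ -20.64.

Direct count of primes ≤ 8047 gives π(8047) = 1011. Numerical evaluation of the logarithmic integral gives Li(8047) ≈ 1031.64. The difference π(x) − Li(x) ≈ -20.64 is typically negative for small/moderate x (Li(x) overestimates), though Littlewood's theorem shows this sign changes infinitely often.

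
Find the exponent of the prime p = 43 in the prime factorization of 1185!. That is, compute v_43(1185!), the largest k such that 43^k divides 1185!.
v_43(1185!) = 27

Legendre's formula: v_p(n!) = Σ_{k ≥ 1} ⌊n / p^k⌋. For p = 43, n = 1185, the terms are:
  ⌊1185/43^1⌋ = ⌊1185/43⌋ = 27
(the next term ⌊1185/43^2⌋ = 0, terminating the sum). Summing: v_43(1185!) = 27 = 27.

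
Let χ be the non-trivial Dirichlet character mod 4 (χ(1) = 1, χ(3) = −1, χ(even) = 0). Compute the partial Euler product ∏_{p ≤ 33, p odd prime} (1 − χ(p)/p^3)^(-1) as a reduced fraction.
∏ = 16829566118167783909225/17369167366519535960064

The odd primes p ≤ 33 are [3, 5, 7, 11, 13, 17, 19, 23, 29, 31]. For each, χ(p) = 1 if p ≡ 1 mod 4, χ(p) = −1 if p ≡ 3 mod 4. Taking (1 − χ(p)/p^3)^(-1) = p^3/(p^3 − χ(p)): (1 − (-1)/3^3)^(-1) · (1 − (1)/5^3)^(-1) · (1 − (-1)/7^3)^(-1) · (1 − (-1)/11^3)^(-1) · (1 − (1)/13^3)^(-1) · (1 − (1)/17^3)^(-1) · (1 − (-1)/19^3)^(-1) · (1 − (-1)/23^3)^(-1) · (1 − (1)/29^3)^(-1) · (1 − (-1)/31^3)^(-1) = 16829566118167783909225/17369167366519535960064.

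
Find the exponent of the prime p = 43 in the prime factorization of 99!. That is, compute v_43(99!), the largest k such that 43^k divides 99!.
v_43(99!) = 2

Legendre's formula: v_p(n!) = Σ_{k ≥ 1} ⌊n / p^k⌋. For p = 43, n = 99, the terms are:
  ⌊99/43^1⌋ = ⌊99/43⌋ = 2
(the next term ⌊99/43^2⌋ = 0, terminating the sum). Summing: v_43(99!) = 2 = 2.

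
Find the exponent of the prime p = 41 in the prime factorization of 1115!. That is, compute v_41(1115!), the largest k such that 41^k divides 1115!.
v_41(1115!) = 27

Legendre's formula: v_p(n!) = Σ_{k ≥ 1} ⌊n / p^k⌋. For p = 41, n = 1115, the terms are:
  ⌊1115/41^1⌋ = ⌊1115/41⌋ = 27
(the next term ⌊1115/41^2⌋ = 0, terminating the sum). Summing: v_41(1115!) = 27 = 27.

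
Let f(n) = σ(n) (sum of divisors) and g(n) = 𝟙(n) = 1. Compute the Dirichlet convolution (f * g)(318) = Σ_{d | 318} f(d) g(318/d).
(σ * 𝟙)(318) = 1100

Divisors of 318: [1, 2, 3, 6, 53, 106, 159, 318]. For each d | 318:
  d = 1: σ(1) · 𝟙(318/1) = 1 · 1 = 1
  d = 2: σ(2) · 𝟙(318/2) = 3 · 1 = 3
  d = 3: σ(3) · 𝟙(318/3) = 4 · 1 = 4
  d = 6: σ(6) · 𝟙(318/6) = 12 · 1 = 12
  d = 53: σ(53) · 𝟙(318/53) = 54 · 1 = 54
  d = 106: σ(106) · 𝟙(318/106) = 162 · 1 = 162
  d = 159: σ(159) · 𝟙(318/159) = 216 · 1 = 216
  d = 318: σ(318) · 𝟙(318/318) = 648 · 1 = 648
Summing: (σ * 𝟙)(318) = 1 + 3 + 4 + 12 + 54 + 162 + 216 + 648 = 1100.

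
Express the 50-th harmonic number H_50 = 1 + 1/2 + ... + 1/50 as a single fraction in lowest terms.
H_50 = 13943237577224054960759/3099044504245996706400

Direct summation: H_50 = 1 + 1/2 + ... + 1/50. The least common denominator is lcm(1, ..., 50) = 3099044504245996706400; over this denominator the numerator is 3099044504245996706400 + 1549522252122998353200 + 1033014834748665568800 + 774761126061499176600 + 619808900849199341280 + 516507417374332784400 + 442720643463713815200 + 387380563030749588300 + 344338278249555189600 + 309904450424599670640 + 281731318567817882400 + 258253708687166392200 + 238388038788153592800 + 221360321731856907600 + 206602966949733113760 + 193690281515374794150 + 182296735543882159200 + 172169139124777594800 + 163107605486631405600 + 154952225212299835320 + 147573547821237938400 + 140865659283908941200 + 134741065401999856800 + 129126854343583196100 + 123961780169839868256 + 119194019394076796400 + 114779426083185063200 + 110680160865928453800 + 106863603594689541600 + 103301483474866556880 + 99969177556322474400 + 96845140757687397075 + 93910439522605960800 + 91148367771941079600 + 88544128692742763040 + 86084569562388797400 + 83757959574216127200 + 81553802743315702800 + 79462679596051197600 + 77476112606149917660 + 75586451323073090400 + 73786773910618969200 + 72070802424325504800 + 70432829641954470600 + 68867655649911037920 + 67370532700999928400 + 65937117111616951200 + 64563427171791598050 + 63245806209101973600 + 61980890084919934128 = 13943237577224054960759, so H_50 = 13943237577224054960759/3099044504245996706400 (already in lowest terms) ≈ 4.49921. (The PNT-adjacent estimate ln(50) + γ ≈ 4.48924 matches within O(1/n).)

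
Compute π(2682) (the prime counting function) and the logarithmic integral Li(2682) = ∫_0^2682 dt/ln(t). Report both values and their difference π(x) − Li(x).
π(2682) = 388;  Li(2682) ≈ 402.77;  π(x) − Li(x) ≈ -14.77.

Direct count of primes ≤ 2682 gives π(2682) = 388. Numerical evaluation of the logarithmic integral gives Li(2682) ≈ 402.77. The difference π(x) − Li(x) ≈ -14.77 is typically negative for small/moderate x (Li(x) overestimates), though Littlewood's theorem shows this sign changes infinitely often.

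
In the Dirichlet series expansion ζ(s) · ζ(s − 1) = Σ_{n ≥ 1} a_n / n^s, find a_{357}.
σ(357) = 576

In the product (Σ m^0/m^s)(Σ k / k^s) = Σ (Σ_{d | n} d) / n^s, the coefficient of 1/n^s is σ(n) = Σ_{d | n} d. For n = 357, divisors are [1, 3, 7, 17, 21, 51, 119, 357]; summing: σ(357) = 576.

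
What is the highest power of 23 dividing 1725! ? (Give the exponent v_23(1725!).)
v_23(1725!) = 78

Legendre's formula: v_p(n!) = Σ_{k ≥ 1} ⌊n / p^k⌋. For p = 23, n = 1725, the terms are:
  ⌊1725/23^1⌋ = ⌊1725/23⌋ = 75
  ⌊1725/23^2⌋ = ⌊1725/529⌋ = 3
(the next term ⌊1725/23^3⌋ = 0, terminating the sum). Summing: v_23(1725!) = 75 + 3 = 78.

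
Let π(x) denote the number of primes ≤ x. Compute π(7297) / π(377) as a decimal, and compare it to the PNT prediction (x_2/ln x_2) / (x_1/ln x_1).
π(7297)/π(377) = 930/74 ≈ 12.5676;  PNT prediction ≈ 12.9082.

π(377) = 74 and π(7297) = 930, so π(7297)/π(377) ≈ 12.5676. The PNT-predicted ratio is (7297/ln(7297)) / (377/ln(377)) ≈ 12.9082. The two agree to within a few percent, as expected.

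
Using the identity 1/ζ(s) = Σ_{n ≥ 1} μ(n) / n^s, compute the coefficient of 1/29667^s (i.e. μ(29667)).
μ(29667) = 1

Factor n = 29667 = 3 · 11 · 29 · 31. μ(n) = 0 if any exponent ≥ 2 (not squarefree); otherwise μ(n) = (−1)^{ω(n)} where ω(n) is the number of distinct prime factors. Applying: μ(29667) = 1.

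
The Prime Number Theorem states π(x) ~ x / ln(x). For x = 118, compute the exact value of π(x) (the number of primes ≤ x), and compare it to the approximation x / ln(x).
π(118) = 30;  x/ln(x) ≈ 24.73;  relative error ≈ 17.55%.

Directly count primes up to 118: π(118) = 30. The PNT approximation gives 118/ln(118) ≈ 118/4.77068 ≈ 24.73. Relative error (π(x) − x/ln(x)) / π(x) ≈ 17.55%; the approximation is known to undercount slightly (Li(x) is a better estimate).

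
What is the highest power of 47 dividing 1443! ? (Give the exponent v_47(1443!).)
v_47(1443!) = 30

Legendre's formula: v_p(n!) = Σ_{k ≥ 1} ⌊n / p^k⌋. For p = 47, n = 1443, the terms are:
  ⌊1443/47^1⌋ = ⌊1443/47⌋ = 30
(the next term ⌊1443/47^2⌋ = 0, terminating the sum). Summing: v_47(1443!) = 30 = 30.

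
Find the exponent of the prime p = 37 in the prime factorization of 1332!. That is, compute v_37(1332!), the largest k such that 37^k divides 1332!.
v_37(1332!) = 36

Legendre's formula: v_p(n!) = Σ_{k ≥ 1} ⌊n / p^k⌋. For p = 37, n = 1332, the terms are:
  ⌊1332/37^1⌋ = ⌊1332/37⌋ = 36
(the next term ⌊1332/37^2⌋ = 0, terminating the sum). Summing: v_37(1332!) = 36 = 36.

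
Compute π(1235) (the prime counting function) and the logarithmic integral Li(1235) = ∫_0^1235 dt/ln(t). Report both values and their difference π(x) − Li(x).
π(1235) = 202;  Li(1235) ≈ 211.10;  π(x) − Li(x) ≈ -9.10.

Direct count of primes ≤ 1235 gives π(1235) = 202. Numerical evaluation of the logarithmic integral gives Li(1235) ≈ 211.10. The difference π(x) − Li(x) ≈ -9.10 is typically negative for small/moderate x (Li(x) overestimates), though Littlewood's theorem shows this sign changes infinitely often.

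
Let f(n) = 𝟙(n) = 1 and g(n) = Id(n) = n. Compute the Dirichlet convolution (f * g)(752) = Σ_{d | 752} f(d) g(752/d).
(𝟙 * Id)(752) = 1488

Divisors of 752: [1, 2, 4, 8, 16, 47, 94, 188, 376, 752]. For each d | 752:
  d = 1: 𝟙(1) · Id(752/1) = 1 · 752 = 752
  d = 2: 𝟙(2) · Id(752/2) = 1 · 376 = 376
  d = 4: 𝟙(4) · Id(752/4) = 1 · 188 = 188
  d = 8: 𝟙(8) · Id(752/8) = 1 · 94 = 94
  d = 16: 𝟙(16) · Id(752/16) = 1 · 47 = 47
  d = 47: 𝟙(47) · Id(752/47) = 1 · 16 = 16
  d = 94: 𝟙(94) · Id(752/94) = 1 · 8 = 8
  d = 188: 𝟙(188) · Id(752/188) = 1 · 4 = 4
  d = 376: 𝟙(376) · Id(752/376) = 1 · 2 = 2
  d = 752: 𝟙(752) · Id(752/752) = 1 · 1 = 1
Summing: (𝟙 * Id)(752) = 752 + 376 + 188 + 94 + 47 + 16 + 8 + 4 + 2 + 1 = 1488.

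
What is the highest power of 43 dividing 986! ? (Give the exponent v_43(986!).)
v_43(986!) = 22

Legendre's formula: v_p(n!) = Σ_{k ≥ 1} ⌊n / p^k⌋. For p = 43, n = 986, the terms are:
  ⌊986/43^1⌋ = ⌊986/43⌋ = 22
(the next term ⌊986/43^2⌋ = 0, terminating the sum). Summing: v_43(986!) = 22 = 22.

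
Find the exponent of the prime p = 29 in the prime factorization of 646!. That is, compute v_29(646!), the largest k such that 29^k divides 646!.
v_29(646!) = 22

Legendre's formula: v_p(n!) = Σ_{k ≥ 1} ⌊n / p^k⌋. For p = 29, n = 646, the terms are:
  ⌊646/29^1⌋ = ⌊646/29⌋ = 22
(the next term ⌊646/29^2⌋ = 0, terminating the sum). Summing: v_29(646!) = 22 = 22.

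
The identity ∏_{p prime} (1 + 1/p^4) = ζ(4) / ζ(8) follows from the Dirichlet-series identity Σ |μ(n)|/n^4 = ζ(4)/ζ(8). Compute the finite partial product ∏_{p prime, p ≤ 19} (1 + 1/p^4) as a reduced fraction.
∏ = 2063478382983759362985032/1914315839042201150180625

The primes p ≤ 19 are [2, 3, 5, 7, 11, 13, 17, 19]. For each, (1 + 1/p^4) = (p^4 + 1)/p^4. Multiplying these fractions over p ∈ [2, 3, 5, 7, 11, 13, 17, 19] gives 2063478382983759362985032/1914315839042201150180625. (In the limit P → ∞ this tends to ζ(4)/ζ(8).)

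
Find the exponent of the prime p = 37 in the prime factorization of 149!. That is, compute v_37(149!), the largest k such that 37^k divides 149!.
v_37(149!) = 4

Legendre's formula: v_p(n!) = Σ_{k ≥ 1} ⌊n / p^k⌋. For p = 37, n = 149, the terms are:
  ⌊149/37^1⌋ = ⌊149/37⌋ = 4
(the next term ⌊149/37^2⌋ = 0, terminating the sum). Summing: v_37(149!) = 4 = 4.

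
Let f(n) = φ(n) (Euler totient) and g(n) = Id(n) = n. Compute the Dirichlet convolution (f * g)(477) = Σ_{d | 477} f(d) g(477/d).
(φ * Id)(477) = 2205

Divisors of 477: [1, 3, 9, 53, 159, 477]. For each d | 477:
  d = 1: φ(1) · Id(477/1) = 1 · 477 = 477
  d = 3: φ(3) · Id(477/3) = 2 · 159 = 318
  d = 9: φ(9) · Id(477/9) = 6 · 53 = 318
  d = 53: φ(53) · Id(477/53) = 52 · 9 = 468
  d = 159: φ(159) · Id(477/159) = 104 · 3 = 312
  d = 477: φ(477) · Id(477/477) = 312 · 1 = 312
Summing: (φ * Id)(477) = 477 + 318 + 318 + 468 + 312 + 312 = 2205.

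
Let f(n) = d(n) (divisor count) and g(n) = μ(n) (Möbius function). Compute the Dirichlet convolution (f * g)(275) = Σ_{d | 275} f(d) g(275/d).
(d * μ)(275) = 1

Divisors of 275: [1, 5, 11, 25, 55, 275]. For each d | 275:
  d = 1: d(1) · μ(275/1) = 1 · 0 = 0
  d = 5: d(5) · μ(275/5) = 2 · 1 = 2
  d = 11: d(11) · μ(275/11) = 2 · 0 = 0
  d = 25: d(25) · μ(275/25) = 3 · -1 = -3
  d = 55: d(55) · μ(275/55) = 4 · -1 = -4
  d = 275: d(275) · μ(275/275) = 6 · 1 = 6
Summing: (d * μ)(275) = 0 + 2 + 0 + -3 + -4 + 6 = 1.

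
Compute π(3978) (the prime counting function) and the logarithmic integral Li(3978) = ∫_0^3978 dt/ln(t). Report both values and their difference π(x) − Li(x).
π(3978) = 549;  Li(3978) ≈ 562.71;  π(x) − Li(x) ≈ -13.71.

Direct count of primes ≤ 3978 gives π(3978) = 549. Numerical evaluation of the logarithmic integral gives Li(3978) ≈ 562.71. The difference π(x) − Li(x) ≈ -13.71 is typically negative for small/moderate x (Li(x) overestimates), though Littlewood's theorem shows this sign changes infinitely often.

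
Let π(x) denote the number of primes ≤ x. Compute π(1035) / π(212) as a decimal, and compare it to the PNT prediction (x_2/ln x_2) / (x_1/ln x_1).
π(1035)/π(212) = 174/47 ≈ 3.7021;  PNT prediction ≈ 3.7670.

π(212) = 47 and π(1035) = 174, so π(1035)/π(212) ≈ 3.7021. The PNT-predicted ratio is (1035/ln(1035)) / (212/ln(212)) ≈ 3.7670. The two agree to within a few percent, as expected.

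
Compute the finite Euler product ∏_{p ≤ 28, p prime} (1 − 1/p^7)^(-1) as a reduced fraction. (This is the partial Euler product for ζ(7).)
∏ = 48232764637425582400715871008195503014129789903328125/47833390398549347808770198286798982719063238904795968

The primes p ≤ 28 are [2, 3, 5, 7, 11, 13, 17, 19, 23]. For each prime, (1 − 1/p^7)^(-1) = p^7 / (p^7 − 1). The product is (1 − 1/2^7)^(-1), (1 − 1/3^7)^(-1), (1 − 1/5^7)^(-1), (1 − 1/7^7)^(-1), (1 − 1/11^7)^(-1), (1 − 1/13^7)^(-1), (1 − 1/17^7)^(-1), (1 − 1/19^7)^(-1), (1 − 1/23^7)^(-1) = ∏ p^7 / (p^7 − 1) = 48232764637425582400715871008195503014129789903328125/47833390398549347808770198286798982719063238904795968.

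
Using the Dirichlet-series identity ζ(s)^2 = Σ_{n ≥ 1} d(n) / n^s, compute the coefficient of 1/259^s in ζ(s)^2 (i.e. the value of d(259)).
d(259) = 4

ζ(s)^2 = (Σ 1/m^s)(Σ 1/k^s). The coefficient of 1/n^s in the product is the number of ordered pairs (m, k) with mk = n, which equals d(n). For n = 259, divisors are [1, 7, 37, 259], so d(259) = 4.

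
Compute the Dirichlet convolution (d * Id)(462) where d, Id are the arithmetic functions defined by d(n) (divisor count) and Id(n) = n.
(d * Id)(462) = 2340

Divisors of 462: [1, 2, 3, 6, 7, 11, 14, 21, 22, 33, 42, 66, 77, 154, 231, 462]. For each d | 462:
  d = 1: d(1) · Id(462/1) = 1 · 462 = 462
  d = 2: d(2) · Id(462/2) = 2 · 231 = 462
  d = 3: d(3) · Id(462/3) = 2 · 154 = 308
  d = 6: d(6) · Id(462/6) = 4 · 77 = 308
  d = 7: d(7) · Id(462/7) = 2 · 66 = 132
  d = 11: d(11) · Id(462/11) = 2 · 42 = 84
  d = 14: d(14) · Id(462/14) = 4 · 33 = 132
  d = 21: d(21) · Id(462/21) = 4 · 22 = 88
  d = 22: d(22) · Id(462/22) = 4 · 21 = 84
  d = 33: d(33) · Id(462/33) = 4 · 14 = 56
  d = 42: d(42) · Id(462/42) = 8 · 11 = 88
  d = 66: d(66) · Id(462/66) = 8 · 7 = 56
  d = 77: d(77) · Id(462/77) = 4 · 6 = 24
  d = 154: d(154) · Id(462/154) = 8 · 3 = 24
  d = 231: d(231) · Id(462/231) = 8 · 2 = 16
  d = 462: d(462) · Id(462/462) = 16 · 1 = 16
Summing: (d * Id)(462) = 462 + 462 + 308 + 308 + 132 + 84 + 132 + 88 + 84 + 56 + 88 + 56 + 24 + 24 + 16 + 16 = 2340.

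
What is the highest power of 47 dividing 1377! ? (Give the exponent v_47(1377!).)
v_47(1377!) = 29

Legendre's formula: v_p(n!) = Σ_{k ≥ 1} ⌊n / p^k⌋. For p = 47, n = 1377, the terms are:
  ⌊1377/47^1⌋ = ⌊1377/47⌋ = 29
(the next term ⌊1377/47^2⌋ = 0, terminating the sum). Summing: v_47(1377!) = 29 = 29.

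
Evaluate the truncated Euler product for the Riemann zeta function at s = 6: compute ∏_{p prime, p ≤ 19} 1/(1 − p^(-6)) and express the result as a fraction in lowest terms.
∏ = 99475806666511821483705625/97780003061374251090837504

The primes p ≤ 19 are [2, 3, 5, 7, 11, 13, 17, 19]. For each prime, (1 − 1/p^6)^(-1) = p^6 / (p^6 − 1). The product is (1 − 1/2^6)^(-1), (1 − 1/3^6)^(-1), (1 − 1/5^6)^(-1), (1 − 1/7^6)^(-1), (1 − 1/11^6)^(-1), (1 − 1/13^6)^(-1), (1 − 1/17^6)^(-1), (1 − 1/19^6)^(-1) = ∏ p^6 / (p^6 − 1) = 99475806666511821483705625/97780003061374251090837504.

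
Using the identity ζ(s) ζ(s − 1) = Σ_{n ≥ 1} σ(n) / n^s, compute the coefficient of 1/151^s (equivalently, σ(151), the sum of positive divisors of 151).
σ(151) = 152

In the product (Σ m^0/m^s)(Σ k / k^s) = Σ (Σ_{d | n} d) / n^s, the coefficient of 1/n^s is σ(n) = Σ_{d | n} d. For n = 151, divisors are [1, 151]; summing: σ(151) = 152.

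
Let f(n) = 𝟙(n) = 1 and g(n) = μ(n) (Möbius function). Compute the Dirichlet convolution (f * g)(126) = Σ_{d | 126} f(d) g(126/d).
(𝟙 * μ)(126) = 0

Divisors of 126: [1, 2, 3, 6, 7, 9, 14, 18, 21, 42, 63, 126]. For each d | 126:
  d = 1: 𝟙(1) · μ(126/1) = 1 · 0 = 0
  d = 2: 𝟙(2) · μ(126/2) = 1 · 0 = 0
  d = 3: 𝟙(3) · μ(126/3) = 1 · -1 = -1
  d = 6: 𝟙(6) · μ(126/6) = 1 · 1 = 1
  d = 7: 𝟙(7) · μ(126/7) = 1 · 0 = 0
  d = 9: 𝟙(9) · μ(126/9) = 1 · 1 = 1
  d = 14: 𝟙(14) · μ(126/14) = 1 · 0 = 0
  d = 18: 𝟙(18) · μ(126/18) = 1 · -1 = -1
  d = 21: 𝟙(21) · μ(126/21) = 1 · 1 = 1
  d = 42: 𝟙(42) · μ(126/42) = 1 · -1 = -1
  d = 63: 𝟙(63) · μ(126/63) = 1 · -1 = -1
  d = 126: 𝟙(126) · μ(126/126) = 1 · 1 = 1
Summing: (𝟙 * μ)(126) = 0 + 0 + -1 + 1 + 0 + 1 + 0 + -1 + 1 + -1 + -1 + 1 = 0.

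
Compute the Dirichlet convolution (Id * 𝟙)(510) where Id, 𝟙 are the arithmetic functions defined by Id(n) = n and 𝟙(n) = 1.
(Id * 𝟙)(510) = 1296

Divisors of 510: [1, 2, 3, 5, 6, 10, 15, 17, 30, 34, 51, 85, 102, 170, 255, 510]. For each d | 510:
  d = 1: Id(1) · 𝟙(510/1) = 1 · 1 = 1
  d = 2: Id(2) · 𝟙(510/2) = 2 · 1 = 2
  d = 3: Id(3) · 𝟙(510/3) = 3 · 1 = 3
  d = 5: Id(5) · 𝟙(510/5) = 5 · 1 = 5
  d = 6: Id(6) · 𝟙(510/6) = 6 · 1 = 6
  d = 10: Id(10) · 𝟙(510/10) = 10 · 1 = 10
  d = 15: Id(15) · 𝟙(510/15) = 15 · 1 = 15
  d = 17: Id(17) · 𝟙(510/17) = 17 · 1 = 17
  d = 30: Id(30) · 𝟙(510/30) = 30 · 1 = 30
  d = 34: Id(34) · 𝟙(510/34) = 34 · 1 = 34
  d = 51: Id(51) · 𝟙(510/51) = 51 · 1 = 51
  d = 85: Id(85) · 𝟙(510/85) = 85 · 1 = 85
  d = 102: Id(102) · 𝟙(510/102) = 102 · 1 = 102
  d = 170: Id(170) · 𝟙(510/170) = 170 · 1 = 170
  d = 255: Id(255) · 𝟙(510/255) = 255 · 1 = 255
  d = 510: Id(510) · 𝟙(510/510) = 510 · 1 = 510
Summing: (Id * 𝟙)(510) = 1 + 2 + 3 + 5 + 6 + 10 + 15 + 17 + 30 + 34 + 51 + 85 + 102 + 170 + 255 + 510 = 1296.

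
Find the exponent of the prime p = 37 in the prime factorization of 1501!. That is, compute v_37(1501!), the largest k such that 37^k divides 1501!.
v_37(1501!) = 41

Legendre's formula: v_p(n!) = Σ_{k ≥ 1} ⌊n / p^k⌋. For p = 37, n = 1501, the terms are:
  ⌊1501/37^1⌋ = ⌊1501/37⌋ = 40
  ⌊1501/37^2⌋ = ⌊1501/1369⌋ = 1
(the next term ⌊1501/37^3⌋ = 0, terminating the sum). Summing: v_37(1501!) = 40 + 1 = 41.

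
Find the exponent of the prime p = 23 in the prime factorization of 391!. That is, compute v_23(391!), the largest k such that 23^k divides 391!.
v_23(391!) = 17

Legendre's formula: v_p(n!) = Σ_{k ≥ 1} ⌊n / p^k⌋. For p = 23, n = 391, the terms are:
  ⌊391/23^1⌋ = ⌊391/23⌋ = 17
(the next term ⌊391/23^2⌋ = 0, terminating the sum). Summing: v_23(391!) = 17 = 17.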